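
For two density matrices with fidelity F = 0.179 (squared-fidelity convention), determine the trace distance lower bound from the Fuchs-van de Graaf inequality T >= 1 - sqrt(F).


Fuchs-van de Graaf (squared-fidelity convention): 1 - sqrt(F) <= T <= sqrt(1 - F).
Lower bound: T >= 1 - sqrt(F)
sqrt(F) = sqrt(0.179) = 0.4231
T >= 1 - 0.4231
T >= 0.5769

0.5769


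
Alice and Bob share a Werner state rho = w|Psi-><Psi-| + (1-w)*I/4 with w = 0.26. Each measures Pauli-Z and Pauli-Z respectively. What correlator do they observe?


|Psi-> = (|01> - |10>)/sqrt(2)
For the pure Bell state, <Z_A Z_B> = -1 (Bell-state Pauli correlator).
The maximally-mixed part I/4 has tr(I/4 * P tensor P) = 0 for any traceless Pauli P.
So <Z_A Z_B>_rho = w * (-1) + (1 - w) * 0
= 0.26 * (-1)
= -0.2600

-0.2600


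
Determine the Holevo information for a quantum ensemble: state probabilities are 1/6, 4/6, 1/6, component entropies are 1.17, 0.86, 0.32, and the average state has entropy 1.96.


chi = S(rho) - sum_i p_i * S(rho_i)
Weighted entropy = 1/6 * 1.17 + 4/6 * 0.86 + 1/6 * 0.32
= 0.8217
chi = 1.96 - 0.8217
= 1.1383

1.1383


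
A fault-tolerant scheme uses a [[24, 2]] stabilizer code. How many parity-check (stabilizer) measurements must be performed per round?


For an [[n,k]] stabilizer code:
Number of stabilizer generators = n - k
= 24 - 2
= 22

22


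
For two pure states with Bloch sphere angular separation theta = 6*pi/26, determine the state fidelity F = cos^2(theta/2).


For states separated by angle theta on Bloch sphere:
F = cos^2(theta/2)
theta = 6*pi/26 = 0.7250
theta/2 = 0.3625
cos(theta/2) = 0.9350
F = 0.8743

0.8743


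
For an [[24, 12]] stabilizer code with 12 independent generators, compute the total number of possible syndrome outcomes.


Each stabilizer generator gives a binary (+1 or -1) measurement outcome.
With 12 independent generators:
Total syndromes = 2^12
= 4096

4096


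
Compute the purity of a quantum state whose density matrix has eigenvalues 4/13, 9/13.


tr(rho^2) = sum of eigenvalues squared
= (4/13)^2 + (9/13)^2
= (16 + 81) / 169
= 97/169
= 0.5740

0.5740


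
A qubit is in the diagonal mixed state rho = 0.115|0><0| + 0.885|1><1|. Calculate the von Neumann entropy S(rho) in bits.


S = -p*log2(p) - (1-p)*log2(1-p)
p = 0.1150, 1-p = 0.8850
= -0.1150 * log2(0.1150) - 0.8850 * log2(0.8850)
= -(-0.3588) - (-0.1560)
= 0.5148

0.5148


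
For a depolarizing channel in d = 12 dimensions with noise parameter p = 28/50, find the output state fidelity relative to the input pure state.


F = (1-p) + p/d
= (1 - 0.5600) + 0.5600/12
= 0.4400 + 0.0467
= 0.4867

0.4867


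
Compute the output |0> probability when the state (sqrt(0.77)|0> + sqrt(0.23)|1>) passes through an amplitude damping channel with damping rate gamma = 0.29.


For amplitude damping with parameter gamma on state sqrt(a)|0> + sqrt(b)|1>:
alpha^2 = 0.77, beta^2 = 0.23
P(|0>) = alpha^2 + gamma * beta^2
= 0.77 + 0.29 * 0.23
= 0.77 + 0.0667
= 0.8367

0.8367


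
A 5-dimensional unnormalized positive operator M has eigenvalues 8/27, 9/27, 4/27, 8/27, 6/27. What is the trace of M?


tr(M) = sum of eigenvalues
= 8/27 + 9/27 + 4/27 + 8/27 + 6/27
= 35/27
= 1.2963

1.2963


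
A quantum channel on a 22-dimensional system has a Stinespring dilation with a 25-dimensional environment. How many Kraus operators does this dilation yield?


Tracing out the environment in an orthonormal basis {|i>_E} gives Kraus operators K_i = <i|_E U |0>_E.
Number of Kraus operators = dim(H_env) = d_env
= 25

25


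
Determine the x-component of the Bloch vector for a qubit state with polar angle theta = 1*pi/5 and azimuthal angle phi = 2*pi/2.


theta = 0.6283, phi = 3.1416
r_x = sin(theta)*cos(phi) = 0.5878 * -1.0000
r_x = -0.5878

-0.5878


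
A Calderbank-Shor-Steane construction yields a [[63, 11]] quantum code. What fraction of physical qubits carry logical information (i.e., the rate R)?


Code rate R = k/n
= 11/63
= 0.1746

0.1746


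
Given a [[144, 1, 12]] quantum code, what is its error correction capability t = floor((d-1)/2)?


Code parameters: [[144, 1, 12]], distance d = 12.
Number of correctable errors = floor((d-1)/2)
= floor((12 - 1)/2)
= floor(11/2)
= 5

5


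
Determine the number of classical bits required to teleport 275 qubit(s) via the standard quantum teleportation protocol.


Quantum teleportation requires 2 classical bits per qubit teleported.
275 qubit(s) -> 2 * 275 = 550 classical bits

550


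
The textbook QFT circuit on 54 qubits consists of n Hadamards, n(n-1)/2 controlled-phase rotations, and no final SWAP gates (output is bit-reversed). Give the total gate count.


Hadamard gates: 54
Controlled rotations: n*(n-1)/2 = 54*53/2 = 1431
SWAP gates: 0 (omitted)
Total = 54 + 1431
= 1485

1485


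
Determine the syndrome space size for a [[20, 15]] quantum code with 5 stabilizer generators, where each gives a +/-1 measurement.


Each stabilizer generator gives a binary (+1 or -1) measurement outcome.
With 5 independent generators:
Total syndromes = 2^5
= 32

32


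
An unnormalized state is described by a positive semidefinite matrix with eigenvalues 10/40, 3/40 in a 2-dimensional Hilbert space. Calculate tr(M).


tr(M) = sum of eigenvalues
= 10/40 + 3/40
= 13/40
= 0.3250

0.3250


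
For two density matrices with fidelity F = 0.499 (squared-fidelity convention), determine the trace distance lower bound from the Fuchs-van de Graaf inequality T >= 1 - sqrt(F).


Fuchs-van de Graaf (squared-fidelity convention): 1 - sqrt(F) <= T <= sqrt(1 - F).
Lower bound: T >= 1 - sqrt(F)
sqrt(F) = sqrt(0.499) = 0.7064
T >= 1 - 0.7064
T >= 0.2936

0.2936


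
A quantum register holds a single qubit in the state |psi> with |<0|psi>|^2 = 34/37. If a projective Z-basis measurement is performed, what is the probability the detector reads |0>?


|alpha|^2 = 34/37 = 0.9189
|beta|^2 = 1 - 34/37 = 3/37 = 0.0811
P(|0>) = |alpha|^2 = 0.9189

0.9189


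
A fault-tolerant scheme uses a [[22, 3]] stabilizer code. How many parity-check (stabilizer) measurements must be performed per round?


For an [[n,k]] stabilizer code:
Number of stabilizer generators = n - k
= 22 - 3
= 19

19


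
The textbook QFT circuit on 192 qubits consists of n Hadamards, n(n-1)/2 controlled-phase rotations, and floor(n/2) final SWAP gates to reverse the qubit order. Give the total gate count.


Hadamard gates: 192
Controlled rotations: n*(n-1)/2 = 192*191/2 = 18336
SWAP gates: floor(n/2) = floor(192/2) = 96
Total = 192 + 18336 + 96
= 18624

18624


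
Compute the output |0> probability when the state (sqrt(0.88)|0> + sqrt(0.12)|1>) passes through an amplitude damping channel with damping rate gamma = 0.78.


For amplitude damping with parameter gamma on state sqrt(a)|0> + sqrt(b)|1>:
alpha^2 = 0.88, beta^2 = 0.12
P(|0>) = alpha^2 + gamma * beta^2
= 0.88 + 0.78 * 0.12
= 0.88 + 0.0936
= 0.9736

0.9736


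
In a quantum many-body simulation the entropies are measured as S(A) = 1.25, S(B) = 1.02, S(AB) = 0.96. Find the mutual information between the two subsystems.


I(A:B) = S(A) + S(B) - S(AB)
= 1.25 + 1.02 - 0.96
= 1.3100

1.3100


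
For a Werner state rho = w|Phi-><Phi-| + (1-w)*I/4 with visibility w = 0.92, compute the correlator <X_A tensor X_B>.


|Phi-> = (|00> - |11>)/sqrt(2)
For the pure Bell state, <X_A X_B> = -1 (Bell-state Pauli correlator).
The maximally-mixed part I/4 has tr(I/4 * P tensor P) = 0 for any traceless Pauli P.
So <X_A X_B>_rho = w * (-1) + (1 - w) * 0
= 0.92 * (-1)
= -0.9200

-0.9200


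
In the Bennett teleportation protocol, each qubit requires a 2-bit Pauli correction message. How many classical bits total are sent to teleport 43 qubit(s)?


Quantum teleportation requires 2 classical bits per qubit teleported.
43 qubit(s) -> 2 * 43 = 86 classical bits

86


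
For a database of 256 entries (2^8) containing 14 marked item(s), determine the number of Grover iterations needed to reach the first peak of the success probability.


After j Grover iterations the success probability is P(j) = sin^2((2j+1)*theta), where sin(theta) = sqrt(k/N).
N = 2^8 = 256, k = 14
sin(theta) = sqrt(k/N) = 0.2338535867
theta = arcsin(sqrt(k/N)) = 0.2360392927 rad
P(j) reaches its first maximum when (2j+1)*theta is as close as possible to pi/2, i.e. j = round(pi/(4*theta) - 1/2).
pi/(4*theta) - 1/2 = 2.8274
(For comparison, the common estimate pi/4 * sqrt(N/k) = 3.3585; the exact maximiser is used here.)
Optimal iterations = 3

3


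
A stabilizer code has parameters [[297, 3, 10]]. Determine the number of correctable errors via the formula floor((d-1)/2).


Code parameters: [[297, 3, 10]], distance d = 10.
Number of correctable errors = floor((d-1)/2)
= floor((10 - 1)/2)
= floor(9/2)
= 4

4


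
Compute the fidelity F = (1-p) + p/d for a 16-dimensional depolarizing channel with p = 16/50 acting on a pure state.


F = (1-p) + p/d
= (1 - 0.3200) + 0.3200/16
= 0.6800 + 0.0200
= 0.7000

0.7000


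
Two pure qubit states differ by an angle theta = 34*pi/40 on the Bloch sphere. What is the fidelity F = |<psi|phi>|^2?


For states separated by angle theta on Bloch sphere:
F = cos^2(theta/2)
theta = 34*pi/40 = 2.6704
theta/2 = 1.3352
cos(theta/2) = 0.2334
F = 0.0545

0.0545


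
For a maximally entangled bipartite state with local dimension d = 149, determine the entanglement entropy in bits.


For a maximally entangled state in d x d:
S = log2(d) = log2(149)
= 7.2192

7.2192


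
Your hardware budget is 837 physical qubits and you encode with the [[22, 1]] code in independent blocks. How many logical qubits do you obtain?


Each code block uses 22 physical qubits for 1 logical qubit(s).
Number of complete blocks = floor(837 / 22) = 38
Logical qubits = 38 * 1
= 38

38


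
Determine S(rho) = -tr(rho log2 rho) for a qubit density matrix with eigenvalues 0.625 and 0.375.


S = -p*log2(p) - (1-p)*log2(1-p)
p = 0.6250, 1-p = 0.3750
= -0.6250 * log2(0.6250) - 0.3750 * log2(0.3750)
= -(-0.4238) - (-0.5306)
= 0.9544

0.9544


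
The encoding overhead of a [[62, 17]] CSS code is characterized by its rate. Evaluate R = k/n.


Code rate R = k/n
= 17/62
= 0.2742

0.2742


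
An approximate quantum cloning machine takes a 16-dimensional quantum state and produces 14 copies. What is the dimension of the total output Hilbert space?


Output space = H^(tensor 14) where dim(H) = 16
dim = 16^14
= 256 (after 2 factors)
= 4096 (after 3 factors)
= 65536 (after 4 factors)
= 1048576 (after 5 factors)
= 16777216 (after 6 factors)
= 268435456 (after 7 factors)
= 4294967296 (after 8 factors)
= 68719476736 (after 9 factors)
= 1099511627776 (after 10 factors)
= 17592186044416 (after 11 factors)
= 281474976710656 (after 12 factors)
= 4503599627370496 (after 13 factors)
= 72057594037927936 (after 14 factors)
= 72057594037927936

72057594037927936


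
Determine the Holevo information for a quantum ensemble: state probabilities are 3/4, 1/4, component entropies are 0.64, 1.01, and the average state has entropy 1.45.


chi = S(rho) - sum_i p_i * S(rho_i)
Weighted entropy = 3/4 * 0.64 + 1/4 * 1.01
= 0.7325
chi = 1.45 - 0.7325
= 0.7175

0.7175


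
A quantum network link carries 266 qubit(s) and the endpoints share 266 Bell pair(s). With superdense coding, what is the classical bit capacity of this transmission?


Superdense coding allows 2 classical bits per shared entangled pair.
266 pair(s) -> 2 * 266 = 532 classical bits

532


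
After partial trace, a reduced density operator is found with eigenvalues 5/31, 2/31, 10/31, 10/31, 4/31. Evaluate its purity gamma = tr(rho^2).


tr(rho^2) = sum of eigenvalues squared
= (5/31)^2 + (2/31)^2 + (10/31)^2 + (10/31)^2 + (4/31)^2
= (25 + 4 + 100 + 100 + 16) / 961
= 245/961
= 0.2549

0.2549


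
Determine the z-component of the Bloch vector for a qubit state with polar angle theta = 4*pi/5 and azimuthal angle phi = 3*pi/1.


theta = 2.5133, phi = 9.4248
r_z = cos(theta) = -0.8090

-0.8090


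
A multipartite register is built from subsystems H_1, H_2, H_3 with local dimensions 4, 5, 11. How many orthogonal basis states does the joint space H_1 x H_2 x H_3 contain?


dim(H_1 x H_2 x H_3) = 4 * 5 * 11
= 20 * 11
= 220

220


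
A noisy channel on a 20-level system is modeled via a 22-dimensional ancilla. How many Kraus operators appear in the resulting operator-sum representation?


Tracing out the environment in an orthonormal basis {|i>_E} gives Kraus operators K_i = <i|_E U |0>_E.
Number of Kraus operators = dim(H_env) = d_env
= 22

22


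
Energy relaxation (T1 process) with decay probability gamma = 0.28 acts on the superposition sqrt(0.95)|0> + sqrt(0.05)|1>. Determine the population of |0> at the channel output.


For amplitude damping with parameter gamma on state sqrt(a)|0> + sqrt(b)|1>:
alpha^2 = 0.95, beta^2 = 0.05
P(|0>) = alpha^2 + gamma * beta^2
= 0.95 + 0.28 * 0.05
= 0.95 + 0.0140
= 0.9640

0.9640


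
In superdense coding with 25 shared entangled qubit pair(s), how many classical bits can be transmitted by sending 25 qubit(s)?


Superdense coding allows 2 classical bits per shared entangled pair.
25 pair(s) -> 2 * 25 = 50 classical bits

50


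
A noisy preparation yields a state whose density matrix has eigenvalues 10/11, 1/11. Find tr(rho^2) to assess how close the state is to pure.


tr(rho^2) = sum of eigenvalues squared
= (10/11)^2 + (1/11)^2
= (100 + 1) / 121
= 101/121
= 0.8347

0.8347


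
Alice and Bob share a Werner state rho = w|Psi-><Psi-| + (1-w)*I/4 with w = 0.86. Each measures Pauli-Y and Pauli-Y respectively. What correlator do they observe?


|Psi-> = (|01> - |10>)/sqrt(2)
For the pure Bell state, <Y_A Y_B> = -1 (Bell-state Pauli correlator).
The maximally-mixed part I/4 has tr(I/4 * P tensor P) = 0 for any traceless Pauli P.
So <Y_A Y_B>_rho = w * (-1) + (1 - w) * 0
= 0.86 * (-1)
= -0.8600

-0.8600


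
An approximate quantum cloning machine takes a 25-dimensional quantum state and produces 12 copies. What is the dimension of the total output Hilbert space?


Output space = H^(tensor 12) where dim(H) = 25
dim = 25^12
= 625 (after 2 factors)
= 15625 (after 3 factors)
= 390625 (after 4 factors)
= 9765625 (after 5 factors)
= 244140625 (after 6 factors)
= 6103515625 (after 7 factors)
= 152587890625 (after 8 factors)
= 3814697265625 (after 9 factors)
= 95367431640625 (after 10 factors)
= 2384185791015625 (after 11 factors)
= 59604644775390625 (after 12 factors)
= 59604644775390625

59604644775390625


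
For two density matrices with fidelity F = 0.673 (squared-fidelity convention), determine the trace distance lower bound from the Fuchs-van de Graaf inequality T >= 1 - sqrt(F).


Fuchs-van de Graaf (squared-fidelity convention): 1 - sqrt(F) <= T <= sqrt(1 - F).
Lower bound: T >= 1 - sqrt(F)
sqrt(F) = sqrt(0.673) = 0.8204
T >= 1 - 0.8204
T >= 0.1796

0.1796


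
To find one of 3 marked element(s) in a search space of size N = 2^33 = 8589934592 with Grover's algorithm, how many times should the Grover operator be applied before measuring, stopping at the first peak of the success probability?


After j Grover iterations the success probability is P(j) = sin^2((2j+1)*theta), where sin(theta) = sqrt(k/N).
N = 2^33 = 8589934592, k = 3
sin(theta) = sqrt(k/N) = 1.868812365e-05
theta = arcsin(sqrt(k/N)) = 1.868812365e-05 rad
P(j) reaches its first maximum when (2j+1)*theta is as close as possible to pi/2, i.e. j = round(pi/(4*theta) - 1/2).
pi/(4*theta) - 1/2 = 42026.0928
(For comparison, the common estimate pi/4 * sqrt(N/k) = 42026.5928; the exact maximiser is used here.)
Optimal iterations = 42026

42026


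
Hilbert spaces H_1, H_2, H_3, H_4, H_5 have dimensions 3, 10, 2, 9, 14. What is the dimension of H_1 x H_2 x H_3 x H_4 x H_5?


dim(H_1 x H_2 x H_3 x H_4 x H_5) = 3 * 10 * 2 * 9 * 14
= 30 * 2 * 9 * 14
= 60 * 9 * 14
= 540 * 14
= 7560

7560


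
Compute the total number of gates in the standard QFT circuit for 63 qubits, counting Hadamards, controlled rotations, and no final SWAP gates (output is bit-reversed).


Hadamard gates: 63
Controlled rotations: n*(n-1)/2 = 63*62/2 = 1953
SWAP gates: 0 (omitted)
Total = 63 + 1953
= 2016

2016


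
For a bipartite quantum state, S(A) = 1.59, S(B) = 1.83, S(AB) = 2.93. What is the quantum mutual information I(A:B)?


I(A:B) = S(A) + S(B) - S(AB)
= 1.59 + 1.83 - 2.93
= 0.4900

0.4900


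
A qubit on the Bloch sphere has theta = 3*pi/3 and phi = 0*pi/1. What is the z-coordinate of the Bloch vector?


theta = 3.1416, phi = 0.0000
r_z = cos(theta) = -1.0000

-1.0000


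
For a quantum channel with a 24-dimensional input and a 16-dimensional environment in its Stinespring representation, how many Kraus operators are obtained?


Tracing out the environment in an orthonormal basis {|i>_E} gives Kraus operators K_i = <i|_E U |0>_E.
Number of Kraus operators = dim(H_env) = d_env
= 16

16


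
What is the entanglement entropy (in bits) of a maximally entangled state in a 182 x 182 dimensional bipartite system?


For a maximally entangled state in d x d:
S = log2(d) = log2(182)
= 7.5078

7.5078


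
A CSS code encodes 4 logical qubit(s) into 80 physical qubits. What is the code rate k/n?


Code rate R = k/n
= 4/80
= 0.0500

0.0500


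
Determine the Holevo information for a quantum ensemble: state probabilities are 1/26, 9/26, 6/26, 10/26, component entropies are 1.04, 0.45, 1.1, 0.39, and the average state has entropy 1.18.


chi = S(rho) - sum_i p_i * S(rho_i)
Weighted entropy = 1/26 * 1.04 + 9/26 * 0.45 + 6/26 * 1.1 + 10/26 * 0.39
= 0.5996
chi = 1.18 - 0.5996
= 0.5804

0.5804


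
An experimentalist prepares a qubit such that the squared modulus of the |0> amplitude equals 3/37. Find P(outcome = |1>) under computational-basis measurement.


|alpha|^2 = 3/37 = 0.0811
|beta|^2 = 1 - 3/37 = 34/37 = 0.9189
P(|1>) = |beta|^2 = 0.9189

0.9189


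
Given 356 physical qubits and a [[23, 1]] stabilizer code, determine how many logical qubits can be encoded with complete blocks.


Each code block uses 23 physical qubits for 1 logical qubit(s).
Number of complete blocks = floor(356 / 23) = 15
Logical qubits = 15 * 1
= 15

15


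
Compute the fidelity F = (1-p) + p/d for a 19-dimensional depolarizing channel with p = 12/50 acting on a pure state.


F = (1-p) + p/d
= (1 - 0.2400) + 0.2400/19
= 0.7600 + 0.0126
= 0.7726

0.7726


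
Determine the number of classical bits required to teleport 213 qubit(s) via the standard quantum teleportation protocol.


Quantum teleportation requires 2 classical bits per qubit teleported.
213 qubit(s) -> 2 * 213 = 426 classical bits

426


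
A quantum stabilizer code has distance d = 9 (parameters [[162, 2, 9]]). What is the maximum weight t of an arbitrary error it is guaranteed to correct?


Code parameters: [[162, 2, 9]], distance d = 9.
Number of correctable errors = floor((d-1)/2)
= floor((9 - 1)/2)
= floor(8/2)
= 4

4


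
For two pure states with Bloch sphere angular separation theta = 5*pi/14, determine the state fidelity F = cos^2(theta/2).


For states separated by angle theta on Bloch sphere:
F = cos^2(theta/2)
theta = 5*pi/14 = 1.1220
theta/2 = 0.5610
cos(theta/2) = 0.8467
F = 0.7169

0.7169


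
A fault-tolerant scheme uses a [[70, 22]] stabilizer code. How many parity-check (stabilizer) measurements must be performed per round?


For an [[n,k]] stabilizer code:
Number of stabilizer generators = n - k
= 70 - 22
= 48

48


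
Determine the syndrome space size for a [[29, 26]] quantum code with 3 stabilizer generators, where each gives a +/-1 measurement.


Each stabilizer generator gives a binary (+1 or -1) measurement outcome.
With 3 independent generators:
Total syndromes = 2^3
= 8

8


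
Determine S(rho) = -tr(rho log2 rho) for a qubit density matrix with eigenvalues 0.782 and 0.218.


S = -p*log2(p) - (1-p)*log2(1-p)
p = 0.7820, 1-p = 0.2180
= -0.7820 * log2(0.7820) - 0.2180 * log2(0.2180)
= -(-0.2774) - (-0.4791)
= 0.7565

0.7565


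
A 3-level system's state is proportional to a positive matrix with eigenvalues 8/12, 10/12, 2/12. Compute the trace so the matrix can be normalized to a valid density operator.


tr(M) = sum of eigenvalues
= 8/12 + 10/12 + 2/12
= 20/12
= 1.6667

1.6667


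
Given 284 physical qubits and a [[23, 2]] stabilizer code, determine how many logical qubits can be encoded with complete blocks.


Each code block uses 23 physical qubits for 2 logical qubit(s).
Number of complete blocks = floor(284 / 23) = 12
Logical qubits = 12 * 2
= 24

24


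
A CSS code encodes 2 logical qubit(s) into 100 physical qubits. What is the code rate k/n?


Code rate R = k/n
= 2/100
= 0.0200

0.0200


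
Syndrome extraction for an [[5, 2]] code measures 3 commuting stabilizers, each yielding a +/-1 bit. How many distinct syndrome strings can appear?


Each stabilizer generator gives a binary (+1 or -1) measurement outcome.
With 3 independent generators:
Total syndromes = 2^3
= 8

8


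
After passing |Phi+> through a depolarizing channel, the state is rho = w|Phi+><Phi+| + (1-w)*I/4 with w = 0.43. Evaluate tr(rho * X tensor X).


|Phi+> = (|00> + |11>)/sqrt(2)
For the pure Bell state, <X_A X_B> = +1 (Bell-state Pauli correlator).
The maximally-mixed part I/4 has tr(I/4 * P tensor P) = 0 for any traceless Pauli P.
So <X_A X_B>_rho = w * (+1) + (1 - w) * 0
= 0.43 * (+1)
= 0.4300

0.4300


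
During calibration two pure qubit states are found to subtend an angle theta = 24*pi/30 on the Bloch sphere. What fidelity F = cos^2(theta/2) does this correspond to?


For states separated by angle theta on Bloch sphere:
F = cos^2(theta/2)
theta = 24*pi/30 = 2.5133
theta/2 = 1.2566
cos(theta/2) = 0.3090
F = 0.0955

0.0955


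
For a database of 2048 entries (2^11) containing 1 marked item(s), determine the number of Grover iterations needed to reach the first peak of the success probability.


After j Grover iterations the success probability is P(j) = sin^2((2j+1)*theta), where sin(theta) = sqrt(k/N).
N = 2^11 = 2048, k = 1
sin(theta) = sqrt(k/N) = 0.02209708691
theta = arcsin(sqrt(k/N)) = 0.02209888557 rad
P(j) reaches its first maximum when (2j+1)*theta is as close as possible to pi/2, i.e. j = round(pi/(4*theta) - 1/2).
pi/(4*theta) - 1/2 = 35.0402
(For comparison, the common estimate pi/4 * sqrt(N/k) = 35.5431; the exact maximiser is used here.)
Optimal iterations = 35

35


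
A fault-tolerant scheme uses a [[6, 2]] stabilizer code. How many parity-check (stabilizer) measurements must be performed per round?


For an [[n,k]] stabilizer code:
Number of stabilizer generators = n - k
= 6 - 2
= 4

4


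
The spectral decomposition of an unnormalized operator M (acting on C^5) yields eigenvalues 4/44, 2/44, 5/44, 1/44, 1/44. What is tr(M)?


tr(M) = sum of eigenvalues
= 4/44 + 2/44 + 5/44 + 1/44 + 1/44
= 13/44
= 0.2955

0.2955


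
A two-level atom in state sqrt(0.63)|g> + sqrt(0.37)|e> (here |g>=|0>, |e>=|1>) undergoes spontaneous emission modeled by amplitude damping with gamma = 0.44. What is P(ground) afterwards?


For amplitude damping with parameter gamma on state sqrt(a)|0> + sqrt(b)|1>:
alpha^2 = 0.63, beta^2 = 0.37
P(|0>) = alpha^2 + gamma * beta^2
= 0.63 + 0.44 * 0.37
= 0.63 + 0.1628
= 0.7928

0.7928


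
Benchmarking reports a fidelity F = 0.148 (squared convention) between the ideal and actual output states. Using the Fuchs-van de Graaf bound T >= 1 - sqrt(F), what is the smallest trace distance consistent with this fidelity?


Fuchs-van de Graaf (squared-fidelity convention): 1 - sqrt(F) <= T <= sqrt(1 - F).
Lower bound: T >= 1 - sqrt(F)
sqrt(F) = sqrt(0.148) = 0.3847
T >= 1 - 0.3847
T >= 0.6153

0.6153


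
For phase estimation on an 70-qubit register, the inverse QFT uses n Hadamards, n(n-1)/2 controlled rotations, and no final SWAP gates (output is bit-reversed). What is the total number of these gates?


Hadamard gates: 70
Controlled rotations: n*(n-1)/2 = 70*69/2 = 2415
SWAP gates: 0 (omitted)
Total = 70 + 2415
= 2485

2485


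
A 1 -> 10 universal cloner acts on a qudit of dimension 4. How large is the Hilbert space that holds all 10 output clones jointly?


Output space = H^(tensor 10) where dim(H) = 4
dim = 4^10
= 16 (after 2 factors)
= 64 (after 3 factors)
= 256 (after 4 factors)
= 1024 (after 5 factors)
= 4096 (after 6 factors)
= 16384 (after 7 factors)
= 65536 (after 8 factors)
= 262144 (after 9 factors)
= 1048576 (after 10 factors)
= 1048576

1048576


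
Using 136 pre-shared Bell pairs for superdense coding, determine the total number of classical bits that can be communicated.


Superdense coding allows 2 classical bits per shared entangled pair.
136 pair(s) -> 2 * 136 = 272 classical bits

272


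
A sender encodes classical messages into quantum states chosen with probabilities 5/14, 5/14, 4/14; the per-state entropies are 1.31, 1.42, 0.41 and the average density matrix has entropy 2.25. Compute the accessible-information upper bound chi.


chi = S(rho) - sum_i p_i * S(rho_i)
Weighted entropy = 5/14 * 1.31 + 5/14 * 1.42 + 4/14 * 0.41
= 1.0921
chi = 2.25 - 1.0921
= 1.1579

1.1579


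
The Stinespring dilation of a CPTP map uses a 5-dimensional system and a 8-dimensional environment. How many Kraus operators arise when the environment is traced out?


Tracing out the environment in an orthonormal basis {|i>_E} gives Kraus operators K_i = <i|_E U |0>_E.
Number of Kraus operators = dim(H_env) = d_env
= 8

8


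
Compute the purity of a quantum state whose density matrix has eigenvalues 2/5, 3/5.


tr(rho^2) = sum of eigenvalues squared
= (2/5)^2 + (3/5)^2
= (4 + 9) / 25
= 13/25
= 0.5200

0.5200


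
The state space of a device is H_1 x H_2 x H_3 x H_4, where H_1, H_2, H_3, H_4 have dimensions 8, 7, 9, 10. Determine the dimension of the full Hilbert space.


dim(H_1 x H_2 x H_3 x H_4) = 8 * 7 * 9 * 10
= 56 * 9 * 10
= 504 * 10
= 5040

5040


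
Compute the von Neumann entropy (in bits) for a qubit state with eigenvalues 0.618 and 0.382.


S = -p*log2(p) - (1-p)*log2(1-p)
p = 0.6180, 1-p = 0.3820
= -0.6180 * log2(0.6180) - 0.3820 * log2(0.3820)
= -(-0.4291) - (-0.5304)
= 0.9594

0.9594


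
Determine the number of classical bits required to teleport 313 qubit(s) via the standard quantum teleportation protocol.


Quantum teleportation requires 2 classical bits per qubit teleported.
313 qubit(s) -> 2 * 313 = 626 classical bits

626


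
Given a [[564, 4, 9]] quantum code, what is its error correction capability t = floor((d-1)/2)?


Code parameters: [[564, 4, 9]], distance d = 9.
Number of correctable errors = floor((d-1)/2)
= floor((9 - 1)/2)
= floor(8/2)
= 4

4


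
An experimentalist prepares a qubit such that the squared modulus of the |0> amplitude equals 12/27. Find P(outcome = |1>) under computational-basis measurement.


|alpha|^2 = 12/27 = 0.4444
|beta|^2 = 1 - 12/27 = 15/27 = 0.5556
P(|1>) = |beta|^2 = 0.5556

0.5556


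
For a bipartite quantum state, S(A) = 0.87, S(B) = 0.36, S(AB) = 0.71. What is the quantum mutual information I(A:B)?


I(A:B) = S(A) + S(B) - S(AB)
= 0.87 + 0.36 - 0.71
= 0.5200

0.5200


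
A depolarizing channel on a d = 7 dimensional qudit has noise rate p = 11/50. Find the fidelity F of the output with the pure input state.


F = (1-p) + p/d
= (1 - 0.2200) + 0.2200/7
= 0.7800 + 0.0314
= 0.8114

0.8114


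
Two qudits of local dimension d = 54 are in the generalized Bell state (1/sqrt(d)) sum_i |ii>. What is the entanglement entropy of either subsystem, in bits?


For a maximally entangled state in d x d:
S = log2(d) = log2(54)
= 5.7549

5.7549


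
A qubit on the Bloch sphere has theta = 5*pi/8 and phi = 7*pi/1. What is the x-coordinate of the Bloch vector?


theta = 1.9635, phi = 21.9911
r_x = sin(theta)*cos(phi) = 0.9239 * -1.0000
r_x = -0.9239

-0.9239


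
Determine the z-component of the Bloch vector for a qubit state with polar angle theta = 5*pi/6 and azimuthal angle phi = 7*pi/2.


theta = 2.6180, phi = 10.9956
r_z = cos(theta) = -0.8660

-0.8660


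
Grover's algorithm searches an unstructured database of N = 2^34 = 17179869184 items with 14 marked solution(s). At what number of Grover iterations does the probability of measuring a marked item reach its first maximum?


After j Grover iterations the success probability is P(j) = sin^2((2j+1)*theta), where sin(theta) = sqrt(k/N).
N = 2^34 = 17179869184, k = 14
sin(theta) = sqrt(k/N) = 2.85465804e-05
theta = arcsin(sqrt(k/N)) = 2.854658041e-05 rad
P(j) reaches its first maximum when (2j+1)*theta is as close as possible to pi/2, i.e. j = round(pi/(4*theta) - 1/2).
pi/(4*theta) - 1/2 = 27512.3633
(For comparison, the common estimate pi/4 * sqrt(N/k) = 27512.8633; the exact maximiser is used here.)
Optimal iterations = 27512

27512


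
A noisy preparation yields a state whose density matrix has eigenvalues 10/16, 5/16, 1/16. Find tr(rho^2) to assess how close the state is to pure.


tr(rho^2) = sum of eigenvalues squared
= (10/16)^2 + (5/16)^2 + (1/16)^2
= (100 + 25 + 1) / 256
= 126/256
= 0.4922

0.4922


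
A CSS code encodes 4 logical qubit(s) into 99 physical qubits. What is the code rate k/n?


Code rate R = k/n
= 4/99
= 0.0404

0.0404


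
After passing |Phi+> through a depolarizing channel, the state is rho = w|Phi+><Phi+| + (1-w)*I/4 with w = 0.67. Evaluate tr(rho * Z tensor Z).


|Phi+> = (|00> + |11>)/sqrt(2)
For the pure Bell state, <Z_A Z_B> = +1 (Bell-state Pauli correlator).
The maximally-mixed part I/4 has tr(I/4 * P tensor P) = 0 for any traceless Pauli P.
So <Z_A Z_B>_rho = w * (+1) + (1 - w) * 0
= 0.67 * (+1)
= 0.6700

0.6700


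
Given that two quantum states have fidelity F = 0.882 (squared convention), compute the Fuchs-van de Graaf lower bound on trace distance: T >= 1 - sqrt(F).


Fuchs-van de Graaf (squared-fidelity convention): 1 - sqrt(F) <= T <= sqrt(1 - F).
Lower bound: T >= 1 - sqrt(F)
sqrt(F) = sqrt(0.882) = 0.9391
T >= 1 - 0.9391
T >= 0.0609

0.0609


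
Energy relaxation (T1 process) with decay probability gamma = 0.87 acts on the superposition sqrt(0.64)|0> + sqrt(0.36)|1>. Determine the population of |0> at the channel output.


For amplitude damping with parameter gamma on state sqrt(a)|0> + sqrt(b)|1>:
alpha^2 = 0.64, beta^2 = 0.36
P(|0>) = alpha^2 + gamma * beta^2
= 0.64 + 0.87 * 0.36
= 0.64 + 0.3132
= 0.9532

0.9532


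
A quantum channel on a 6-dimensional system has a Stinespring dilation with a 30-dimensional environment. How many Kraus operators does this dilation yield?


Tracing out the environment in an orthonormal basis {|i>_E} gives Kraus operators K_i = <i|_E U |0>_E.
Number of Kraus operators = dim(H_env) = d_env
= 30

30


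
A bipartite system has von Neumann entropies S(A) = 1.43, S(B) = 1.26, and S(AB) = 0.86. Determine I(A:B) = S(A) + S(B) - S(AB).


I(A:B) = S(A) + S(B) - S(AB)
= 1.43 + 1.26 - 0.86
= 1.8300

1.8300


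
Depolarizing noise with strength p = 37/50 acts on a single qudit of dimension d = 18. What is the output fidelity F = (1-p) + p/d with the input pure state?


F = (1-p) + p/d
= (1 - 0.7400) + 0.7400/18
= 0.2600 + 0.0411
= 0.3011

0.3011


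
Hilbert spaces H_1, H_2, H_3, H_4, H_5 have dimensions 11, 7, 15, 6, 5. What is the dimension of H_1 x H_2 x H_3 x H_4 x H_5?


dim(H_1 x H_2 x H_3 x H_4 x H_5) = 11 * 7 * 15 * 6 * 5
= 77 * 15 * 6 * 5
= 1155 * 6 * 5
= 6930 * 5
= 34650

34650


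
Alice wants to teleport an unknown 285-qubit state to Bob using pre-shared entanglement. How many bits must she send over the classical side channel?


Quantum teleportation requires 2 classical bits per qubit teleported.
285 qubit(s) -> 2 * 285 = 570 classical bits

570


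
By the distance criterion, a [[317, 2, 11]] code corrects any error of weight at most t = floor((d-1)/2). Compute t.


Code parameters: [[317, 2, 11]], distance d = 11.
Number of correctable errors = floor((d-1)/2)
= floor((11 - 1)/2)
= floor(10/2)
= 5

5


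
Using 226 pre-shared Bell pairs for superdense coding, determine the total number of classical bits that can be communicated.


Superdense coding allows 2 classical bits per shared entangled pair.
226 pair(s) -> 2 * 226 = 452 classical bits

452


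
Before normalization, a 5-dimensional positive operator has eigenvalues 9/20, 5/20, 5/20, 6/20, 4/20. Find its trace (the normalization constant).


tr(M) = sum of eigenvalues
= 9/20 + 5/20 + 5/20 + 6/20 + 4/20
= 29/20
= 1.4500

1.4500


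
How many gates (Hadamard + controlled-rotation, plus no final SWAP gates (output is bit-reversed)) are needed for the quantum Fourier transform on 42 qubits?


Hadamard gates: 42
Controlled rotations: n*(n-1)/2 = 42*41/2 = 861
SWAP gates: 0 (omitted)
Total = 42 + 861
= 903

903


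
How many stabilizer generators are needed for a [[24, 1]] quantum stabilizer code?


For an [[n,k]] stabilizer code:
Number of stabilizer generators = n - k
= 24 - 1
= 23

23


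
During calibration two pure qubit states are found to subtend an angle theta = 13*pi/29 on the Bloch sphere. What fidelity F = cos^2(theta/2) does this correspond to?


For states separated by angle theta on Bloch sphere:
F = cos^2(theta/2)
theta = 13*pi/29 = 1.4083
theta/2 = 0.7042
cos(theta/2) = 0.7622
F = 0.5809

0.5809


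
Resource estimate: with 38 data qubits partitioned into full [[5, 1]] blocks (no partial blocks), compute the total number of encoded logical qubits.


Each code block uses 5 physical qubits for 1 logical qubit(s).
Number of complete blocks = floor(38 / 5) = 7
Logical qubits = 7 * 1
= 7

7


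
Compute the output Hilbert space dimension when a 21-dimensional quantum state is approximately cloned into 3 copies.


Output space = H^(tensor 3) where dim(H) = 21
dim = 21^3
= 441 (after 2 factors)
= 9261 (after 3 factors)
= 9261

9261


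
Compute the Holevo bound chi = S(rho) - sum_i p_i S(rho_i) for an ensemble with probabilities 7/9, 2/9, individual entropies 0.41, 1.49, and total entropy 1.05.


chi = S(rho) - sum_i p_i * S(rho_i)
Weighted entropy = 7/9 * 0.41 + 2/9 * 1.49
= 0.6500
chi = 1.05 - 0.6500
= 0.4000

0.4000


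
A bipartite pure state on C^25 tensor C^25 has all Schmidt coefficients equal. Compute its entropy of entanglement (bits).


For a maximally entangled state in d x d:
S = log2(d) = log2(25)
= 4.6439

4.6439


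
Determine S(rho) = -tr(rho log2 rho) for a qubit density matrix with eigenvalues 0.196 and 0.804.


S = -p*log2(p) - (1-p)*log2(1-p)
p = 0.1960, 1-p = 0.8040
= -0.1960 * log2(0.1960) - 0.8040 * log2(0.8040)
= -(-0.4608) - (-0.2530)
= 0.7139

0.7139


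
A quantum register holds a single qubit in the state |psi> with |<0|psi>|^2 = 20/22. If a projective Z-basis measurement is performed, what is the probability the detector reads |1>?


|alpha|^2 = 20/22 = 0.9091
|beta|^2 = 1 - 20/22 = 2/22 = 0.0909
P(|1>) = |beta|^2 = 0.0909

0.0909


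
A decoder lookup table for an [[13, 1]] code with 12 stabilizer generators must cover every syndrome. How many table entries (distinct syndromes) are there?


Each stabilizer generator gives a binary (+1 or -1) measurement outcome.
With 12 independent generators:
Total syndromes = 2^12
= 4096

4096


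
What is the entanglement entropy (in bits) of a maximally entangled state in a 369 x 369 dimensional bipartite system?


For a maximally entangled state in d x d:
S = log2(d) = log2(369)
= 8.5275

8.5275


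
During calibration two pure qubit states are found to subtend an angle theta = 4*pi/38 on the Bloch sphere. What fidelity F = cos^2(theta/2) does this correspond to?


For states separated by angle theta on Bloch sphere:
F = cos^2(theta/2)
theta = 4*pi/38 = 0.3307
theta/2 = 0.1653
cos(theta/2) = 0.9864
F = 0.9729

0.9729


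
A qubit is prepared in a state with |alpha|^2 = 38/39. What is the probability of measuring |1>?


|alpha|^2 = 38/39 = 0.9744
|beta|^2 = 1 - 38/39 = 1/39 = 0.0256
P(|1>) = |beta|^2 = 0.0256

0.0256


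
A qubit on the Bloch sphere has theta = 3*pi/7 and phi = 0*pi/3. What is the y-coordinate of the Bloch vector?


theta = 1.3464, phi = 0.0000
r_y = sin(theta)*sin(phi) = 0.9749 * 0.0000
r_y = 0.0000

0.0000


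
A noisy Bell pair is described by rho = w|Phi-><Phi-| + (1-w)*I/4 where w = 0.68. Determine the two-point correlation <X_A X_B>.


|Phi-> = (|00> - |11>)/sqrt(2)
For the pure Bell state, <X_A X_B> = -1 (Bell-state Pauli correlator).
The maximally-mixed part I/4 has tr(I/4 * P tensor P) = 0 for any traceless Pauli P.
So <X_A X_B>_rho = w * (-1) + (1 - w) * 0
= 0.68 * (-1)
= -0.6800

-0.6800


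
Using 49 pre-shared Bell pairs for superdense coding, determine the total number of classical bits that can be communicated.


Superdense coding allows 2 classical bits per shared entangled pair.
49 pair(s) -> 2 * 49 = 98 classical bits

98


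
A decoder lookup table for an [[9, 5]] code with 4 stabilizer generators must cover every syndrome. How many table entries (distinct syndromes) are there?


Each stabilizer generator gives a binary (+1 or -1) measurement outcome.
With 4 independent generators:
Total syndromes = 2^4
= 16

16


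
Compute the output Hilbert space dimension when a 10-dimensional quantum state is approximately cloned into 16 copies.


Output space = H^(tensor 16) where dim(H) = 10
dim = 10^16
= 100 (after 2 factors)
= 1000 (after 3 factors)
= 10000 (after 4 factors)
= 100000 (after 5 factors)
= 1000000 (after 6 factors)
= 10000000 (after 7 factors)
= 100000000 (after 8 factors)
= 1000000000 (after 9 factors)
= 10000000000 (after 10 factors)
= 100000000000 (after 11 factors)
= 1000000000000 (after 12 factors)
= 10000000000000 (after 13 factors)
= 100000000000000 (after 14 factors)
= 1000000000000000 (after 15 factors)
= 10000000000000000 (after 16 factors)
= 10000000000000000

10000000000000000


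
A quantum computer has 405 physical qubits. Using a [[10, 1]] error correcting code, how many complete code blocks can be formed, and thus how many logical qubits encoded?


Each code block uses 10 physical qubits for 1 logical qubit(s).
Number of complete blocks = floor(405 / 10) = 40
Logical qubits = 40 * 1
= 40

40


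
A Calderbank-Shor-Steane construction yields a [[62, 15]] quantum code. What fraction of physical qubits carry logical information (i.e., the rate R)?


Code rate R = k/n
= 15/62
= 0.2419

0.2419


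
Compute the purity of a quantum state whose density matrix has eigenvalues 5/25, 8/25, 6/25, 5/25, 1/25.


tr(rho^2) = sum of eigenvalues squared
= (5/25)^2 + (8/25)^2 + (6/25)^2 + (5/25)^2 + (1/25)^2
= (25 + 64 + 36 + 25 + 1) / 625
= 151/625
= 0.2416

0.2416


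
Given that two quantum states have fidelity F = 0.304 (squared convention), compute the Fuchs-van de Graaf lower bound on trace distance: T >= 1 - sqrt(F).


Fuchs-van de Graaf (squared-fidelity convention): 1 - sqrt(F) <= T <= sqrt(1 - F).
Lower bound: T >= 1 - sqrt(F)
sqrt(F) = sqrt(0.304) = 0.5514
T >= 1 - 0.5514
T >= 0.4486

0.4486


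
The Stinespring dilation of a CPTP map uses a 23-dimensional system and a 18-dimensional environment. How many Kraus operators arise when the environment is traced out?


Tracing out the environment in an orthonormal basis {|i>_E} gives Kraus operators K_i = <i|_E U |0>_E.
Number of Kraus operators = dim(H_env) = d_env
= 18

18


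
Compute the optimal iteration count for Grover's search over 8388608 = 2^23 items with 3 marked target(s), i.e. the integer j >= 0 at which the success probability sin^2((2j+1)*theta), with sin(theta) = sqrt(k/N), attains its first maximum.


After j Grover iterations the success probability is P(j) = sin^2((2j+1)*theta), where sin(theta) = sqrt(k/N).
N = 2^23 = 8388608, k = 3
sin(theta) = sqrt(k/N) = 0.0005980199567
theta = arcsin(sqrt(k/N)) = 0.0005980199924 rad
P(j) reaches its first maximum when (2j+1)*theta is as close as possible to pi/2, i.e. j = round(pi/(4*theta) - 1/2).
pi/(4*theta) - 1/2 = 1312.8309
(For comparison, the common estimate pi/4 * sqrt(N/k) = 1313.3310; the exact maximiser is used here.)
Optimal iterations = 1313

1313
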